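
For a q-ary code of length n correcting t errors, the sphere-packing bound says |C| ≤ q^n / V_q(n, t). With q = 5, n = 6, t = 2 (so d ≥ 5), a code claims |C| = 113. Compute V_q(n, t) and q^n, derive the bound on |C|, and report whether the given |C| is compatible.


V_q(n, t) = 265, q^n = 15625, Hamming bound = 58, |C| = 113 > bound (violated).

Step 1: Compute V_q(n, t) = Σ_{j=0}^2 C(n, j) (q−1)^j.
  j = 0: C(6,0)·(4)^0 = 1·1 = 1.
  j = 1: C(6,1)·(4)^1 = 6·4 = 24.
  j = 2: C(6,2)·(4)^2 = 15·16 = 240.
  V_q(n, t) = 1 + 24 + 240 = 265.
Step 2: q^n = 5^6 = 15625.
Step 3: Hamming bound ⌊q^n / V_q(n,t)⌋ = ⌊15625/265⌋ = 58.
Step 4: Compare |C| = 113 to 58: violated.
The claimed |C| lies above the Hamming bound, so no 5-ary code of length 6 with d ≥ 5 can have 113 codewords.


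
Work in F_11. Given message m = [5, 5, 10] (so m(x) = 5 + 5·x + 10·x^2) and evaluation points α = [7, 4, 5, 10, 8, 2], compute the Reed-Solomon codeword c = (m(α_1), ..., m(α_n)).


c = [2, 9, 5, 10, 3, 0]

Message polynomial: m(x) = 5 + 5·x + 10·x^2 (mod 11).
For each evaluation point α_i, compute m(α_i) mod 11:
  α_1 = 7: Horner steps 10 → 9 → 2, so m(7) = 2.
  α_2 = 4: Horner steps 10 → 1 → 9, so m(4) = 9.
  α_3 = 5: Horner steps 10 → 0 → 5, so m(5) = 5.
  α_4 = 10: Horner steps 10 → 6 → 10, so m(10) = 10.
  α_5 = 8: Horner steps 10 → 8 → 3, so m(8) = 3.
  α_6 = 2: Horner steps 10 → 3 → 0, so m(2) = 0.
Codeword c = [2, 9, 5, 10, 3, 0] ∈ F_11^6.


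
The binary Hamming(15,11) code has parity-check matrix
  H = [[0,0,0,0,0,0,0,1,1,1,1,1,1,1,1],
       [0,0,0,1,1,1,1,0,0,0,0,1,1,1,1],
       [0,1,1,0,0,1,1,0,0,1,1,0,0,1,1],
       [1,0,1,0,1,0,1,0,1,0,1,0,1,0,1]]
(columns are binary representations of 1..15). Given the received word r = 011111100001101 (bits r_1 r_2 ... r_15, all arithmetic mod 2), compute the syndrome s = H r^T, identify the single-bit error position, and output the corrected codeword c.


s = (1, 1, 1, 1)^T, error position = 15, corrected codeword c = 011111100001100

Compute s = H r^T mod 2 one row at a time:
  s_1 = 0 + 0 + 0 + 0 + 1 + 1 + 0 + 1 = 3 ≡ 1 (mod 2).
  s_2 = 1 + 1 + 1 + 1 + 1 + 1 + 0 + 1 = 7 ≡ 1 (mod 2).
  s_3 = 1 + 1 + 1 + 1 + 0 + 0 + 0 + 1 = 5 ≡ 1 (mod 2).
  s_4 = 0 + 1 + 1 + 1 + 0 + 0 + 1 + 1 = 5 ≡ 1 (mod 2).
s = (1, 1, 1, 1)^T — this equals column 15 of H (binary 1111), so error is at position 15.
Correct: flip bit 15 of r = 011111100001101 to get c = 011111100001100.


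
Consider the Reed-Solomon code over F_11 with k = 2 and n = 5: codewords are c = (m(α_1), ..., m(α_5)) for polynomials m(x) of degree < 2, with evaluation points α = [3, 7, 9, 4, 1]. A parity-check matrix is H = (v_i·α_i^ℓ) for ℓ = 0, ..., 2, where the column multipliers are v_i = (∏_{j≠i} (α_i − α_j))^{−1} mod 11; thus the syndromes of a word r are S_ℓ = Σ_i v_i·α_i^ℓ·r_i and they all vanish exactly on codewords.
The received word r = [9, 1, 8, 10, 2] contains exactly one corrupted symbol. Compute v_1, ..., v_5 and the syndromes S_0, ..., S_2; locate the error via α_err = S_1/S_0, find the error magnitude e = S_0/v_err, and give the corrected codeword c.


S = (3, 1, 4), error at position 4, error magnitude e = 3, c = [9, 1, 8, 7, 2].

Step 1: column multipliers v_i = (∏_{j≠i}(α_i − α_j))^{−1} mod 11.
  i = 1 (α = 3): (3−7)(3−9)(3−4)(3−1) = (−4)·(−6)·(−1)·2 = −48 ≡ 7, so v_1 = 7^{−1} = 8 (mod 11).
  i = 2 (α = 7): (7−3)(7−9)(7−4)(7−1) = 4·(−2)·3·6 = −144 ≡ 10, so v_2 = 10^{−1} = 10 (mod 11).
  i = 3 (α = 9): (9−3)(9−7)(9−4)(9−1) = 6·2·5·8 = 480 ≡ 7, so v_3 = 7^{−1} = 8 (mod 11).
  i = 4 (α = 4): (4−3)(4−7)(4−9)(4−1) = 1·(−3)·(−5)·3 = 45 ≡ 1, so v_4 = 1^{−1} = 1 (mod 11).
  i = 5 (α = 1): (1−3)(1−7)(1−9)(1−4) = (−2)·(−6)·(−8)·(−3) = 288 ≡ 2, so v_5 = 2^{−1} = 6 (mod 11).
  v = [8, 10, 8, 1, 6].
Step 2: syndromes of r = [9, 1, 8, 10, 2] (all sums mod 11).
  S_0 = Σ v_i r_i = 8·9 + 10·1 + 8·8 + 1·10 + 6·2 = 168 ≡ 3.
  S_1 = Σ v_i α_i r_i = 8·3·9 + 10·7·1 + 8·9·8 + 1·4·10 + 6·1·2 = 914 ≡ 1.
  α_i^2 mod 11 = [9, 5, 4, 5, 1].
  S_2 = Σ v_i α_i^2 r_i = 8·9·9 + 10·5·1 + 8·4·8 + 1·5·10 + 6·1·2 = 1016 ≡ 4.
  S = (3, 1, 4) ≠ 0, so r is not a codeword (an error is present).
Step 3: locate the error. For a single error e at position i, S_ℓ = v_i·e·α_i^ℓ, so α_err = S_1/S_0.
  S_0^{−1} = 3^{−1} = 4 (mod 11), so α_err = 1·4 = 4 ≡ 4 = α_4. Error position i = 4.
  Consistency check: S_2/S_1 = 4·1 = 4 ≡ 4 = α_err ✓ (single-error assumption holds).
Step 4: error magnitude e = S_0/v_4 = S_0·∏_{j≠4}(α_4 − α_j) = 3·1 = 3 ≡ 3 (mod 11).
Step 5: correct position 4: c_4 = r_4 − e = 10 − 3 ≡ 7 (mod 11). Hence c = [9, 1, 8, 7, 2].
  Check: interpolating c through the α_i gives m(x) = 4 + 9·x (degree < 2) with m(α_i) = c_i for every i, so c is indeed a codeword.


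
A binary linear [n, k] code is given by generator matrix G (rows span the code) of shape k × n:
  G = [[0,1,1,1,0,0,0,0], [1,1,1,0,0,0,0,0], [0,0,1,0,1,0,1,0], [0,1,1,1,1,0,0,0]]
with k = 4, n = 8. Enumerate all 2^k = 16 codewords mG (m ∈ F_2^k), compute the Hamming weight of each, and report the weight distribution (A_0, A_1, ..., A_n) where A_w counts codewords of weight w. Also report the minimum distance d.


Weight distribution: A_0 = 1, A_1 = 1, A_2 = 2, A_3 = 6, A_4 = 5, A_5 = 1. Minimum distance d = 1.

Enumerate all 2^4 = 16 messages m ∈ F_2^4.
For each, compute codeword c = mG in F_2^8, then tally its weight.
  m = 0000 → c = 00000000, weight = 0.
  m = 1000 → c = 01110000, weight = 3.
  m = 0100 → c = 11100000, weight = 3.
  m = 1100 → c = 10010000, weight = 2.
  m = 0010 → c = 00101010, weight = 3.
  m = 1010 → c = 01011010, weight = 4.
  m = 0110 → c = 11001010, weight = 4.
  m = 1110 → c = 10111010, weight = 5.
  m = 0001 → c = 01111000, weight = 4.
  m = 1001 → c = 00001000, weight = 1.
  m = 0101 → c = 10011000, weight = 3.
  m = 1101 → c = 11101000, weight = 4.
  m = 0011 → c = 01010010, weight = 3.
  m = 1011 → c = 00100010, weight = 2.
  m = 0111 → c = 10110010, weight = 4.
  m = 1111 → c = 11000010, weight = 3.
Tally weights:
  weight 0: 1 codewords.
  weight 1: 1 codewords.
  weight 2: 2 codewords.
  weight 3: 6 codewords.
  weight 4: 5 codewords.
  weight 5: 1 codewords.
Minimum distance d = smallest w > 0 with A_w > 0 = 1.
Sanity: Σ A_w = 16 = 2^4 = 16 ✓.


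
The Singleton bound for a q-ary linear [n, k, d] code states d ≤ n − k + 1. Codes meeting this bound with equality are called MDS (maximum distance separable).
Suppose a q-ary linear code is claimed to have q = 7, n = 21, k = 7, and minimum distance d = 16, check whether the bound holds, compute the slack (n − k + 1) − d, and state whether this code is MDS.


Singleton RHS = n − k + 1 = 15, slack = -1, bound violated (no such code; not MDS).

Singleton bound: d ≤ n − k + 1.
Here n = 21, k = 7, so n − k + 1 = 15.
Given d = 16, check d ≤ 15: NO.
Slack = (n − k + 1) − d = -1.
The slack is negative: d = 16 exceeds n − k + 1 = 15 by 1, so the Singleton bound is violated and no linear [21, 7, 16]_7 code can exist. In particular it is not MDS (MDS requires d = n − k + 1 exactly).
Description: the claimed parameters are [21, 7, 16]_7; such a code would be impossible (violates the Singleton bound).


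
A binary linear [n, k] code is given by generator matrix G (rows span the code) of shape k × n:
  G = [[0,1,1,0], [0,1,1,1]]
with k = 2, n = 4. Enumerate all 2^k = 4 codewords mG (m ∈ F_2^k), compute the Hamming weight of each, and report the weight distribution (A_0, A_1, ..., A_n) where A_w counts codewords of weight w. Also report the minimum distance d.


Weight distribution: A_0 = 1, A_1 = 1, A_2 = 1, A_3 = 1. Minimum distance d = 1.

Enumerate all 2^2 = 4 messages m ∈ F_2^2.
For each, compute codeword c = mG in F_2^4, then tally its weight.
  m = 00 → c = 0000, weight = 0.
  m = 10 → c = 0110, weight = 2.
  m = 01 → c = 0111, weight = 3.
  m = 11 → c = 0001, weight = 1.
Tally weights:
  weight 0: 1 codewords.
  weight 1: 1 codewords.
  weight 2: 1 codewords.
  weight 3: 1 codewords.
Minimum distance d = smallest w > 0 with A_w > 0 = 1.
Sanity: Σ A_w = 4 = 2^2 = 4 ✓.


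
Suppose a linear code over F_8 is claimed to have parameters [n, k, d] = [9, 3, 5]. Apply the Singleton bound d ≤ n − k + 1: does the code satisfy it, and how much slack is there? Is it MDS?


Singleton RHS = n − k + 1 = 7, slack = 2, bound satisfied, not MDS.

Singleton bound: d ≤ n − k + 1.
Here n = 9, k = 3, so n − k + 1 = 7.
Given d = 5, check d ≤ 7: YES.
Slack = (n − k + 1) − d = 2.
The code is NOT MDS (slack = 2 > 0).
Description: the claimed parameters are [9, 3, 5]_8; such a code would be non-MDS.


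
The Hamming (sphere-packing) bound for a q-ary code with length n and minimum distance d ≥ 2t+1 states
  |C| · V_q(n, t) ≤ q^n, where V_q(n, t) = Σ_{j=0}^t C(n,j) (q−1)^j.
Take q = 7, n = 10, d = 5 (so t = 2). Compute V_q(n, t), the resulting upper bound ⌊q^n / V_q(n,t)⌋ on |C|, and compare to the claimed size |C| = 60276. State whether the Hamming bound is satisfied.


V_q(n, t) = 1681, q^n = 282475249, Hamming bound = 168040, |C| = 60276 ≤ bound (satisfied).

Step 1: Compute V_q(n, t) = Σ_{j=0}^2 C(n, j) (q−1)^j.
  j = 0: C(10,0)·(6)^0 = 1·1 = 1.
  j = 1: C(10,1)·(6)^1 = 10·6 = 60.
  j = 2: C(10,2)·(6)^2 = 45·36 = 1620.
  V_q(n, t) = 1 + 60 + 1620 = 1681.
Step 2: q^n = 7^10 = 282475249.
Step 3: Hamming bound ⌊q^n / V_q(n,t)⌋ = ⌊282475249/1681⌋ = 168040.
Step 4: Compare |C| = 60276 to 168040: satisfied.
The claimed |C| lies below the Hamming bound.


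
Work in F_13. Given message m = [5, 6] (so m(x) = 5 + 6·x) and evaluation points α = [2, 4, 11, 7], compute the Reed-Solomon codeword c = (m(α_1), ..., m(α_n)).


c = [4, 3, 6, 8]

Message polynomial: m(x) = 5 + 6·x (mod 13).
For each evaluation point α_i, compute m(α_i) mod 13:
  α_1 = 2: Horner steps 6 → 4, so m(2) = 4.
  α_2 = 4: Horner steps 6 → 3, so m(4) = 3.
  α_3 = 11: Horner steps 6 → 6, so m(11) = 6.
  α_4 = 7: Horner steps 6 → 8, so m(7) = 8.
Codeword c = [4, 3, 6, 8] ∈ F_13^4.


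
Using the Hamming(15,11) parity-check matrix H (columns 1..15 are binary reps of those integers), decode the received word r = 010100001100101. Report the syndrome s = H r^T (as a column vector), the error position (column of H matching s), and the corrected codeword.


s = (0, 1, 1, 1)^T, error position = 7, corrected codeword c = 010100101100101

Compute s = H r^T mod 2 one row at a time:
  s_1 = 0 + 1 + 1 + 0 + 0 + 1 + 0 + 1 = 4 ≡ 0 (mod 2).
  s_2 = 1 + 0 + 0 + 0 + 0 + 1 + 0 + 1 = 3 ≡ 1 (mod 2).
  s_3 = 1 + 0 + 0 + 0 + 1 + 0 + 0 + 1 = 3 ≡ 1 (mod 2).
  s_4 = 0 + 0 + 0 + 0 + 1 + 0 + 1 + 1 = 3 ≡ 1 (mod 2).
s = (0, 1, 1, 1)^T — this equals column 7 of H (binary 0111), so error is at position 7.
Correct: flip bit 7 of r = 010100001100101 to get c = 010100101100101.


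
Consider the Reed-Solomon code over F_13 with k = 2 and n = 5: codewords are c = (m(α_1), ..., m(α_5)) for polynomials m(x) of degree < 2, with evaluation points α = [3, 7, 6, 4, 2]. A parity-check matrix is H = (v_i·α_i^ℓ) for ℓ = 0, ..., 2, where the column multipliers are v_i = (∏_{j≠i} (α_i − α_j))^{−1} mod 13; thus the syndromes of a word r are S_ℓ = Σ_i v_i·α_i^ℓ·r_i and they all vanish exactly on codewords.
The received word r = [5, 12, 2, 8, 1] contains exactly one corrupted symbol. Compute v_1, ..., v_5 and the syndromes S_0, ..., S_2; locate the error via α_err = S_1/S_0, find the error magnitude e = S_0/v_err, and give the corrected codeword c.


S = (7, 8, 11), error at position 1, error magnitude e = 7, c = [11, 12, 2, 8, 1].

Step 1: column multipliers v_i = (∏_{j≠i}(α_i − α_j))^{−1} mod 13.
  i = 1 (α = 3): (3−7)(3−6)(3−4)(3−2) = (−4)·(−3)·(−1)·1 = −12 ≡ 1, so v_1 = 1^{−1} = 1 (mod 13).
  i = 2 (α = 7): (7−3)(7−6)(7−4)(7−2) = 4·1·3·5 = 60 ≡ 8, so v_2 = 8^{−1} = 5 (mod 13).
  i = 3 (α = 6): (6−3)(6−7)(6−4)(6−2) = 3·(−1)·2·4 = −24 ≡ 2, so v_3 = 2^{−1} = 7 (mod 13).
  i = 4 (α = 4): (4−3)(4−7)(4−6)(4−2) = 1·(−3)·(−2)·2 = 12 ≡ 12, so v_4 = 12^{−1} = 12 (mod 13).
  i = 5 (α = 2): (2−3)(2−7)(2−6)(2−4) = (−1)·(−5)·(−4)·(−2) = 40 ≡ 1, so v_5 = 1^{−1} = 1 (mod 13).
  v = [1, 5, 7, 12, 1].
Step 2: syndromes of r = [5, 12, 2, 8, 1] (all sums mod 13).
  S_0 = Σ v_i r_i = 1·5 + 5·12 + 7·2 + 12·8 + 1·1 = 176 ≡ 7.
  S_1 = Σ v_i α_i r_i = 1·3·5 + 5·7·12 + 7·6·2 + 12·4·8 + 1·2·1 = 905 ≡ 8.
  α_i^2 mod 13 = [9, 10, 10, 3, 4].
  S_2 = Σ v_i α_i^2 r_i = 1·9·5 + 5·10·12 + 7·10·2 + 12·3·8 + 1·4·1 = 1077 ≡ 11.
  S = (7, 8, 11) ≠ 0, so r is not a codeword (an error is present).
Step 3: locate the error. For a single error e at position i, S_ℓ = v_i·e·α_i^ℓ, so α_err = S_1/S_0.
  S_0^{−1} = 7^{−1} = 2 (mod 13), so α_err = 8·2 = 16 ≡ 3 = α_1. Error position i = 1.
  Consistency check: S_2/S_1 = 11·5 = 55 ≡ 3 = α_err ✓ (single-error assumption holds).
Step 4: error magnitude e = S_0/v_1 = S_0·∏_{j≠1}(α_1 − α_j) = 7·1 = 7 ≡ 7 (mod 13).
Step 5: correct position 1: c_1 = r_1 − e = 5 − 7 ≡ 11 (mod 13). Hence c = [11, 12, 2, 8, 1].
  Check: interpolating c through the α_i gives m(x) = 7 + 10·x (degree < 2) with m(α_i) = c_i for every i, so c is indeed a codeword.


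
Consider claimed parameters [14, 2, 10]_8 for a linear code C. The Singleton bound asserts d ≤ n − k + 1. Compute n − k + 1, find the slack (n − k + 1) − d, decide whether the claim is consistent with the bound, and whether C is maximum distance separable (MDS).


Singleton RHS = n − k + 1 = 13, slack = 3, bound satisfied, not MDS.

Singleton bound: d ≤ n − k + 1.
Here n = 14, k = 2, so n − k + 1 = 13.
Given d = 10, check d ≤ 13: YES.
Slack = (n − k + 1) − d = 3.
The code is NOT MDS (slack = 3 > 0).
Description: the claimed parameters are [14, 2, 10]_8; such a code would be non-MDS.


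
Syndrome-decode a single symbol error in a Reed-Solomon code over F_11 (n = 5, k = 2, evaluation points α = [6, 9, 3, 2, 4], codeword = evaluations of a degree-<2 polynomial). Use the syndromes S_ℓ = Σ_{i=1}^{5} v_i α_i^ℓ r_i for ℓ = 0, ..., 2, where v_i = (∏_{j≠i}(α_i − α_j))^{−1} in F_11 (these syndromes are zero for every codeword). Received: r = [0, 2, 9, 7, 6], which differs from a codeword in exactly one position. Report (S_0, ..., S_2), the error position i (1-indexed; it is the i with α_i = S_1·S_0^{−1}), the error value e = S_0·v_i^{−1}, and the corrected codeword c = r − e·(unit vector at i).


S = (6, 1, 2), error at position 4, error magnitude e = 6, c = [0, 2, 9, 1, 6].

Step 1: column multipliers v_i = (∏_{j≠i}(α_i − α_j))^{−1} mod 11.
  i = 1 (α = 6): (6−9)(6−3)(6−2)(6−4) = (−3)·3·4·2 = −72 ≡ 5, so v_1 = 5^{−1} = 9 (mod 11).
  i = 2 (α = 9): (9−6)(9−3)(9−2)(9−4) = 3·6·7·5 = 630 ≡ 3, so v_2 = 3^{−1} = 4 (mod 11).
  i = 3 (α = 3): (3−6)(3−9)(3−2)(3−4) = (−3)·(−6)·1·(−1) = −18 ≡ 4, so v_3 = 4^{−1} = 3 (mod 11).
  i = 4 (α = 2): (2−6)(2−9)(2−3)(2−4) = (−4)·(−7)·(−1)·(−2) = 56 ≡ 1, so v_4 = 1^{−1} = 1 (mod 11).
  i = 5 (α = 4): (4−6)(4−9)(4−3)(4−2) = (−2)·(−5)·1·2 = 20 ≡ 9, so v_5 = 9^{−1} = 5 (mod 11).
  v = [9, 4, 3, 1, 5].
Step 2: syndromes of r = [0, 2, 9, 7, 6] (all sums mod 11).
  S_0 = Σ v_i r_i = 9·0 + 4·2 + 3·9 + 1·7 + 5·6 = 72 ≡ 6.
  S_1 = Σ v_i α_i r_i = 9·6·0 + 4·9·2 + 3·3·9 + 1·2·7 + 5·4·6 = 287 ≡ 1.
  α_i^2 mod 11 = [3, 4, 9, 4, 5].
  S_2 = Σ v_i α_i^2 r_i = 9·3·0 + 4·4·2 + 3·9·9 + 1·4·7 + 5·5·6 = 453 ≡ 2.
  S = (6, 1, 2) ≠ 0, so r is not a codeword (an error is present).
Step 3: locate the error. For a single error e at position i, S_ℓ = v_i·e·α_i^ℓ, so α_err = S_1/S_0.
  S_0^{−1} = 6^{−1} = 2 (mod 11), so α_err = 1·2 = 2 ≡ 2 = α_4. Error position i = 4.
  Consistency check: S_2/S_1 = 2·1 = 2 ≡ 2 = α_err ✓ (single-error assumption holds).
Step 4: error magnitude e = S_0/v_4 = S_0·∏_{j≠4}(α_4 − α_j) = 6·1 = 6 ≡ 6 (mod 11).
Step 5: correct position 4: c_4 = r_4 − e = 7 − 6 ≡ 1 (mod 11). Hence c = [0, 2, 9, 1, 6].
  Check: interpolating c through the α_i gives m(x) = 7 + 8·x (degree < 2) with m(α_i) = c_i for every i, so c is indeed a codeword.


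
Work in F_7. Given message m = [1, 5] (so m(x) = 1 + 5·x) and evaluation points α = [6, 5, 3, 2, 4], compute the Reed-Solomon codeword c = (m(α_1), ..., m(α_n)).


c = [3, 5, 2, 4, 0]

Message polynomial: m(x) = 1 + 5·x (mod 7).
For each evaluation point α_i, compute m(α_i) mod 7:
  α_1 = 6: Horner steps 5 → 3, so m(6) = 3.
  α_2 = 5: Horner steps 5 → 5, so m(5) = 5.
  α_3 = 3: Horner steps 5 → 2, so m(3) = 2.
  α_4 = 2: Horner steps 5 → 4, so m(2) = 4.
  α_5 = 4: Horner steps 5 → 0, so m(4) = 0.
Codeword c = [3, 5, 2, 4, 0] ∈ F_7^5.


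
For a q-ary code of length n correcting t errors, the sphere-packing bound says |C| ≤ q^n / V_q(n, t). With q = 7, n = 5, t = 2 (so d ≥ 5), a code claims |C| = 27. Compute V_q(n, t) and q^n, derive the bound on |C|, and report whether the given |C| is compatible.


V_q(n, t) = 391, q^n = 16807, Hamming bound = 42, |C| = 27 ≤ bound (satisfied).

Step 1: Compute V_q(n, t) = Σ_{j=0}^2 C(n, j) (q−1)^j.
  j = 0: C(5,0)·(6)^0 = 1·1 = 1.
  j = 1: C(5,1)·(6)^1 = 5·6 = 30.
  j = 2: C(5,2)·(6)^2 = 10·36 = 360.
  V_q(n, t) = 1 + 30 + 360 = 391.
Step 2: q^n = 7^5 = 16807.
Step 3: Hamming bound ⌊q^n / V_q(n,t)⌋ = ⌊16807/391⌋ = 42.
Step 4: Compare |C| = 27 to 42: satisfied.
The claimed |C| lies below the Hamming bound.


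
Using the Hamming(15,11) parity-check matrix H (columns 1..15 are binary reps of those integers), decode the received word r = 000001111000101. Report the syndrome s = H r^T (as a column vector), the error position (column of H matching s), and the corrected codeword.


s = (0, 0, 1, 0)^T, error position = 2, corrected codeword c = 010001111000101

Compute s = H r^T mod 2 one row at a time:
  s_1 = 1 + 1 + 0 + 0 + 0 + 1 + 0 + 1 = 4 ≡ 0 (mod 2).
  s_2 = 0 + 0 + 1 + 1 + 0 + 1 + 0 + 1 = 4 ≡ 0 (mod 2).
  s_3 = 0 + 0 + 1 + 1 + 0 + 0 + 0 + 1 = 3 ≡ 1 (mod 2).
  s_4 = 0 + 0 + 0 + 1 + 1 + 0 + 1 + 1 = 4 ≡ 0 (mod 2).
s = (0, 0, 1, 0)^T — this equals column 2 of H (binary 0010), so error is at position 2.
Correct: flip bit 2 of r = 000001111000101 to get c = 010001111000101.


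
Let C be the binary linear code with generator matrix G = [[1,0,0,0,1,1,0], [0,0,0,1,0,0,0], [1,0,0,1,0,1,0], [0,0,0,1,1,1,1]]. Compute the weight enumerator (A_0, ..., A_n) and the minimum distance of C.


Weight distribution: A_0 = 1, A_1 = 2, A_2 = 4, A_3 = 6, A_4 = 3. Minimum distance d = 1.

Enumerate all 2^4 = 16 messages m ∈ F_2^4.
For each, compute codeword c = mG in F_2^7, then tally its weight.
  m = 0000 → c = 0000000, weight = 0.
  m = 1000 → c = 1000110, weight = 3.
  m = 0100 → c = 0001000, weight = 1.
  m = 1100 → c = 1001110, weight = 4.
  m = 0010 → c = 1001010, weight = 3.
  m = 1010 → c = 0001100, weight = 2.
  m = 0110 → c = 1000010, weight = 2.
  m = 1110 → c = 0000100, weight = 1.
  m = 0001 → c = 0001111, weight = 4.
  m = 1001 → c = 1001001, weight = 3.
  m = 0101 → c = 0000111, weight = 3.
  m = 1101 → c = 1000001, weight = 2.
  m = 0011 → c = 1000101, weight = 3.
  m = 1011 → c = 0000011, weight = 2.
  m = 0111 → c = 1001101, weight = 4.
  m = 1111 → c = 0001011, weight = 3.
Tally weights:
  weight 0: 1 codewords.
  weight 1: 2 codewords.
  weight 2: 4 codewords.
  weight 3: 6 codewords.
  weight 4: 3 codewords.
Minimum distance d = smallest w > 0 with A_w > 0 = 1.
Sanity: Σ A_w = 16 = 2^4 = 16 ✓.


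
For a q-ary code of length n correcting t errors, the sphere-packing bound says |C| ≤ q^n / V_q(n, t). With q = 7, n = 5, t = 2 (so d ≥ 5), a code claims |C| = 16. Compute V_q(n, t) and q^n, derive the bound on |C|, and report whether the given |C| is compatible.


V_q(n, t) = 391, q^n = 16807, Hamming bound = 42, |C| = 16 ≤ bound (satisfied).

Step 1: Compute V_q(n, t) = Σ_{j=0}^2 C(n, j) (q−1)^j.
  j = 0: C(5,0)·(6)^0 = 1·1 = 1.
  j = 1: C(5,1)·(6)^1 = 5·6 = 30.
  j = 2: C(5,2)·(6)^2 = 10·36 = 360.
  V_q(n, t) = 1 + 30 + 360 = 391.
Step 2: q^n = 7^5 = 16807.
Step 3: Hamming bound ⌊q^n / V_q(n,t)⌋ = ⌊16807/391⌋ = 42.
Step 4: Compare |C| = 16 to 42: satisfied.
The claimed |C| lies below the Hamming bound.


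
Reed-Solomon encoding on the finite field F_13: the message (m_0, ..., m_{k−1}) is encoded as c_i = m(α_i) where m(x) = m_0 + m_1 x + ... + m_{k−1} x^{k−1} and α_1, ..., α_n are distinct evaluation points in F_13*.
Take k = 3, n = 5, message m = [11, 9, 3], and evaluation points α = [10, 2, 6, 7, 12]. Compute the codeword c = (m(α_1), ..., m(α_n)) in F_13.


c = [11, 2, 4, 0, 5]

Message polynomial: m(x) = 11 + 9·x + 3·x^2 (mod 13).
For each evaluation point α_i, compute m(α_i) mod 13:
  α_1 = 10: Horner steps 3 → 0 → 11, so m(10) = 11.
  α_2 = 2: Horner steps 3 → 2 → 2, so m(2) = 2.
  α_3 = 6: Horner steps 3 → 1 → 4, so m(6) = 4.
  α_4 = 7: Horner steps 3 → 4 → 0, so m(7) = 0.
  α_5 = 12: Horner steps 3 → 6 → 5, so m(12) = 5.
Codeword c = [11, 2, 4, 0, 5] ∈ F_13^5.


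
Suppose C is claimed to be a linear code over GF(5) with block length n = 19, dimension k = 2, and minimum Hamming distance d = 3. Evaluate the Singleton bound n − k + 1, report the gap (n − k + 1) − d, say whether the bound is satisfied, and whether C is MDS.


Singleton RHS = n − k + 1 = 18, slack = 15, bound satisfied, not MDS.

Singleton bound: d ≤ n − k + 1.
Here n = 19, k = 2, so n − k + 1 = 18.
Given d = 3, check d ≤ 18: YES.
Slack = (n − k + 1) − d = 15.
The code is NOT MDS (slack = 15 > 0).
Description: the claimed parameters are [19, 2, 3]_5; such a code would be non-MDS.


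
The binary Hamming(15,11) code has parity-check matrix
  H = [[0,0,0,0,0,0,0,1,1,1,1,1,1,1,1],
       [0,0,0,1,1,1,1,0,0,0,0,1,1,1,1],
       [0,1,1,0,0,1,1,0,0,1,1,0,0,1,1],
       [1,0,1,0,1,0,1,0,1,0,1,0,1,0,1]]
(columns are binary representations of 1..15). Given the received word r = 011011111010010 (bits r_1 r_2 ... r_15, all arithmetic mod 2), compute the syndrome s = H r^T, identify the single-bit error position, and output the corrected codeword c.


s = (0, 0, 0, 1)^T, error position = 1, corrected codeword c = 111011111010010

Compute s = H r^T mod 2 one row at a time:
  s_1 = 1 + 1 + 0 + 1 + 0 + 0 + 1 + 0 = 4 ≡ 0 (mod 2).
  s_2 = 0 + 1 + 1 + 1 + 0 + 0 + 1 + 0 = 4 ≡ 0 (mod 2).
  s_3 = 1 + 1 + 1 + 1 + 0 + 1 + 1 + 0 = 6 ≡ 0 (mod 2).
  s_4 = 0 + 1 + 1 + 1 + 1 + 1 + 0 + 0 = 5 ≡ 1 (mod 2).
s = (0, 0, 0, 1)^T — this equals column 1 of H (binary 0001), so error is at position 1.
Correct: flip bit 1 of r = 011011111010010 to get c = 111011111010010.


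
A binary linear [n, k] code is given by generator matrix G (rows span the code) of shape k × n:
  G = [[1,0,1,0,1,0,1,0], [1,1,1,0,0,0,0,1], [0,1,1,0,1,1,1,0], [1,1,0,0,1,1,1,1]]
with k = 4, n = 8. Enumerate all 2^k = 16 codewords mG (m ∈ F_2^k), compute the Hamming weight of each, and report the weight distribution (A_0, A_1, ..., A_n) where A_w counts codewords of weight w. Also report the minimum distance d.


Weight distribution: A_0 = 1, A_1 = 1, A_2 = 1, A_3 = 4, A_4 = 5, A_5 = 3, A_6 = 1. Minimum distance d = 1.

Enumerate all 2^4 = 16 messages m ∈ F_2^4.
For each, compute codeword c = mG in F_2^8, then tally its weight.
  m = 0000 → c = 00000000, weight = 0.
  m = 1000 → c = 10101010, weight = 4.
  m = 0100 → c = 11100001, weight = 4.
  m = 1100 → c = 01001011, weight = 4.
  m = 0010 → c = 01101110, weight = 5.
  m = 1010 → c = 11000100, weight = 3.
  m = 0110 → c = 10001111, weight = 5.
  m = 1110 → c = 00100101, weight = 3.
  m = 0001 → c = 11001111, weight = 6.
  m = 1001 → c = 01100101, weight = 4.
  m = 0101 → c = 00101110, weight = 4.
  m = 1101 → c = 10000100, weight = 2.
  m = 0011 → c = 10100001, weight = 3.
  m = 1011 → c = 00001011, weight = 3.
  m = 0111 → c = 01000000, weight = 1.
  m = 1111 → c = 11101010, weight = 5.
Tally weights:
  weight 0: 1 codewords.
  weight 1: 1 codewords.
  weight 2: 1 codewords.
  weight 3: 4 codewords.
  weight 4: 5 codewords.
  weight 5: 3 codewords.
  weight 6: 1 codewords.
Minimum distance d = smallest w > 0 with A_w > 0 = 1.
Sanity: Σ A_w = 16 = 2^4 = 16 ✓.


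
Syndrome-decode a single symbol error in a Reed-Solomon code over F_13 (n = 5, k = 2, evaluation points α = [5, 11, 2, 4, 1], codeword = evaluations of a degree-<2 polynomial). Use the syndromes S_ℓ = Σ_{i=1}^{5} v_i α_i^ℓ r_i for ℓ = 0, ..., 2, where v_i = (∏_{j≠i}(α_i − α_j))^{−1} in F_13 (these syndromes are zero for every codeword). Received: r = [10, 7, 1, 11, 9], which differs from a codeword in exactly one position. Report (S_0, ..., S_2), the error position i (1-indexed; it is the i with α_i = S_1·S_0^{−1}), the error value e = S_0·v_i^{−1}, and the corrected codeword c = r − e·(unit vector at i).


S = (12, 8, 1), error at position 1, error magnitude e = 7, c = [3, 7, 1, 11, 9].

Step 1: column multipliers v_i = (∏_{j≠i}(α_i − α_j))^{−1} mod 13.
  i = 1 (α = 5): (5−11)(5−2)(5−4)(5−1) = (−6)·3·1·4 = −72 ≡ 6, so v_1 = 6^{−1} = 11 (mod 13).
  i = 2 (α = 11): (11−5)(11−2)(11−4)(11−1) = 6·9·7·10 = 3780 ≡ 10, so v_2 = 10^{−1} = 4 (mod 13).
  i = 3 (α = 2): (2−5)(2−11)(2−4)(2−1) = (−3)·(−9)·(−2)·1 = −54 ≡ 11, so v_3 = 11^{−1} = 6 (mod 13).
  i = 4 (α = 4): (4−5)(4−11)(4−2)(4−1) = (−1)·(−7)·2·3 = 42 ≡ 3, so v_4 = 3^{−1} = 9 (mod 13).
  i = 5 (α = 1): (1−5)(1−11)(1−2)(1−4) = (−4)·(−10)·(−1)·(−3) = 120 ≡ 3, so v_5 = 3^{−1} = 9 (mod 13).
  v = [11, 4, 6, 9, 9].
Step 2: syndromes of r = [10, 7, 1, 11, 9] (all sums mod 13).
  S_0 = Σ v_i r_i = 11·10 + 4·7 + 6·1 + 9·11 + 9·9 = 324 ≡ 12.
  S_1 = Σ v_i α_i r_i = 11·5·10 + 4·11·7 + 6·2·1 + 9·4·11 + 9·1·9 = 1347 ≡ 8.
  α_i^2 mod 13 = [12, 4, 4, 3, 1].
  S_2 = Σ v_i α_i^2 r_i = 11·12·10 + 4·4·7 + 6·4·1 + 9·3·11 + 9·1·9 = 1834 ≡ 1.
  S = (12, 8, 1) ≠ 0, so r is not a codeword (an error is present).
Step 3: locate the error. For a single error e at position i, S_ℓ = v_i·e·α_i^ℓ, so α_err = S_1/S_0.
  S_0^{−1} = 12^{−1} = 12 (mod 13), so α_err = 8·12 = 96 ≡ 5 = α_1. Error position i = 1.
  Consistency check: S_2/S_1 = 1·5 = 5 ≡ 5 = α_err ✓ (single-error assumption holds).
Step 4: error magnitude e = S_0/v_1 = S_0·∏_{j≠1}(α_1 − α_j) = 12·6 = 72 ≡ 7 (mod 13).
Step 5: correct position 1: c_1 = r_1 − e = 10 − 7 ≡ 3 (mod 13). Hence c = [3, 7, 1, 11, 9].
  Check: interpolating c through the α_i gives m(x) = 4 + 5·x (degree < 2) with m(α_i) = c_i for every i, so c is indeed a codeword.


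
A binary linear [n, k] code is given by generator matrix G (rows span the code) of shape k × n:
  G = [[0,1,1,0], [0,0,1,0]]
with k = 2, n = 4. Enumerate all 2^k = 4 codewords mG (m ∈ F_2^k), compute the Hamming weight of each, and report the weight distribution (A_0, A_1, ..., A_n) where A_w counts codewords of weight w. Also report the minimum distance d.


Weight distribution: A_0 = 1, A_1 = 2, A_2 = 1. Minimum distance d = 1.

Enumerate all 2^2 = 4 messages m ∈ F_2^2.
For each, compute codeword c = mG in F_2^4, then tally its weight.
  m = 00 → c = 0000, weight = 0.
  m = 10 → c = 0110, weight = 2.
  m = 01 → c = 0010, weight = 1.
  m = 11 → c = 0100, weight = 1.
Tally weights:
  weight 0: 1 codewords.
  weight 1: 2 codewords.
  weight 2: 1 codewords.
Minimum distance d = smallest w > 0 with A_w > 0 = 1.
Sanity: Σ A_w = 4 = 2^2 = 4 ✓.


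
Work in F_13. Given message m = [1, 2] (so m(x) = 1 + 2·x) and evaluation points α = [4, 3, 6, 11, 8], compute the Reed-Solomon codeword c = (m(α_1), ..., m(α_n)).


c = [9, 7, 0, 10, 4]

Message polynomial: m(x) = 1 + 2·x (mod 13).
For each evaluation point α_i, compute m(α_i) mod 13:
  α_1 = 4: Horner steps 2 → 9, so m(4) = 9.
  α_2 = 3: Horner steps 2 → 7, so m(3) = 7.
  α_3 = 6: Horner steps 2 → 0, so m(6) = 0.
  α_4 = 11: Horner steps 2 → 10, so m(11) = 10.
  α_5 = 8: Horner steps 2 → 4, so m(8) = 4.
Codeword c = [9, 7, 0, 10, 4] ∈ F_13^5.


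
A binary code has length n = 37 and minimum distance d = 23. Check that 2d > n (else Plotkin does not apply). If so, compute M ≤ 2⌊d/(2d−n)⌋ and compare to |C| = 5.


Plotkin bound M ≤ 4; given |C| = 5 > bound (violated).

Check applicability: 2d = 46, n = 37.
2d − n = 9 > 0, so Plotkin applies.
Compute d/(2d−n) = 23/9 ≈ 2.5556.
⌊d/(2d−n)⌋ = 2.
Plotkin bound: M ≤ 2·2 = 4.
Given |C| = 5, check: VIOLATED.
This |C| is above the Plotkin bound, so no binary code with n = 37, d = 23 and 5 codewords exists.


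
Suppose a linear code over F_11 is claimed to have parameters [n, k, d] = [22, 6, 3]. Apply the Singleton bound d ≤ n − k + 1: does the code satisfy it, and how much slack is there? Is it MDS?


Singleton RHS = n − k + 1 = 17, slack = 14, bound satisfied, not MDS.

Singleton bound: d ≤ n − k + 1.
Here n = 22, k = 6, so n − k + 1 = 17.
Given d = 3, check d ≤ 17: YES.
Slack = (n − k + 1) − d = 14.
The code is NOT MDS (slack = 14 > 0).
Description: the claimed parameters are [22, 6, 3]_11; such a code would be non-MDS.


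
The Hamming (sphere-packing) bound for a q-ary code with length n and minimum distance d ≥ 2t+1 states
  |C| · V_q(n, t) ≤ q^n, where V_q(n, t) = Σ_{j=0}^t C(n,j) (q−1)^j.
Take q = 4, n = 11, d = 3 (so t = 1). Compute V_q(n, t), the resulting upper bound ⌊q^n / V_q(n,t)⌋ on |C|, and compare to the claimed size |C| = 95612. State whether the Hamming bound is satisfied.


V_q(n, t) = 34, q^n = 4194304, Hamming bound = 123361, |C| = 95612 ≤ bound (satisfied).

Step 1: Compute V_q(n, t) = Σ_{j=0}^1 C(n, j) (q−1)^j.
  j = 0: C(11,0)·(3)^0 = 1·1 = 1.
  j = 1: C(11,1)·(3)^1 = 11·3 = 33.
  V_q(n, t) = 1 + 33 = 34.
Step 2: q^n = 4^11 = 4194304.
Step 3: Hamming bound ⌊q^n / V_q(n,t)⌋ = ⌊4194304/34⌋ = 123361.
Step 4: Compare |C| = 95612 to 123361: satisfied.
The claimed |C| lies below the Hamming bound.


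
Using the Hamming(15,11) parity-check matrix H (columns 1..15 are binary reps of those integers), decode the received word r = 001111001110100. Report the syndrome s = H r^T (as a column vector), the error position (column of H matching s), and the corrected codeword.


s = (0, 0, 0, 1)^T, error position = 1, corrected codeword c = 101111001110100

Compute s = H r^T mod 2 one row at a time:
  s_1 = 0 + 1 + 1 + 1 + 0 + 1 + 0 + 0 = 4 ≡ 0 (mod 2).
  s_2 = 1 + 1 + 1 + 0 + 0 + 1 + 0 + 0 = 4 ≡ 0 (mod 2).
  s_3 = 0 + 1 + 1 + 0 + 1 + 1 + 0 + 0 = 4 ≡ 0 (mod 2).
  s_4 = 0 + 1 + 1 + 0 + 1 + 1 + 1 + 0 = 5 ≡ 1 (mod 2).
s = (0, 0, 0, 1)^T — this equals column 1 of H (binary 0001), so error is at position 1.
Correct: flip bit 1 of r = 001111001110100 to get c = 101111001110100.


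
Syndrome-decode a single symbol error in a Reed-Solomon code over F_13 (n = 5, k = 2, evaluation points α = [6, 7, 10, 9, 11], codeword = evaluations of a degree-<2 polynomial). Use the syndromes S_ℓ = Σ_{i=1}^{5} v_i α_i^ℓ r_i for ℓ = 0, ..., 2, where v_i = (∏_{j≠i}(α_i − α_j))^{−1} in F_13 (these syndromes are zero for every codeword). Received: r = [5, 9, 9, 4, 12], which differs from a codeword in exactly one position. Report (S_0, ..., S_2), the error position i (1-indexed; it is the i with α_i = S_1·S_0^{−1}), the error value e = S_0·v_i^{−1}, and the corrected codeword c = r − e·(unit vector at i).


S = (1, 10, 9), error at position 3, error magnitude e = 1, c = [5, 9, 8, 4, 12].

Step 1: column multipliers v_i = (∏_{j≠i}(α_i − α_j))^{−1} mod 13.
  i = 1 (α = 6): (6−7)(6−10)(6−9)(6−11) = (−1)·(−4)·(−3)·(−5) = 60 ≡ 8, so v_1 = 8^{−1} = 5 (mod 13).
  i = 2 (α = 7): (7−6)(7−10)(7−9)(7−11) = 1·(−3)·(−2)·(−4) = −24 ≡ 2, so v_2 = 2^{−1} = 7 (mod 13).
  i = 3 (α = 10): (10−6)(10−7)(10−9)(10−11) = 4·3·1·(−1) = −12 ≡ 1, so v_3 = 1^{−1} = 1 (mod 13).
  i = 4 (α = 9): (9−6)(9−7)(9−10)(9−11) = 3·2·(−1)·(−2) = 12 ≡ 12, so v_4 = 12^{−1} = 12 (mod 13).
  i = 5 (α = 11): (11−6)(11−7)(11−10)(11−9) = 5·4·1·2 = 40 ≡ 1, so v_5 = 1^{−1} = 1 (mod 13).
  v = [5, 7, 1, 12, 1].
Step 2: syndromes of r = [5, 9, 9, 4, 12] (all sums mod 13).
  S_0 = Σ v_i r_i = 5·5 + 7·9 + 1·9 + 12·4 + 1·12 = 157 ≡ 1.
  S_1 = Σ v_i α_i r_i = 5·6·5 + 7·7·9 + 1·10·9 + 12·9·4 + 1·11·12 = 1245 ≡ 10.
  α_i^2 mod 13 = [10, 10, 9, 3, 4].
  S_2 = Σ v_i α_i^2 r_i = 5·10·5 + 7·10·9 + 1·9·9 + 12·3·4 + 1·4·12 = 1153 ≡ 9.
  S = (1, 10, 9) ≠ 0, so r is not a codeword (an error is present).
Step 3: locate the error. For a single error e at position i, S_ℓ = v_i·e·α_i^ℓ, so α_err = S_1/S_0.
  S_0^{−1} = 1^{−1} = 1 (mod 13), so α_err = 10·1 = 10 ≡ 10 = α_3. Error position i = 3.
  Consistency check: S_2/S_1 = 9·4 = 36 ≡ 10 = α_err ✓ (single-error assumption holds).
Step 4: error magnitude e = S_0/v_3 = S_0·∏_{j≠3}(α_3 − α_j) = 1·1 = 1 ≡ 1 (mod 13).
Step 5: correct position 3: c_3 = r_3 − e = 9 − 1 ≡ 8 (mod 13). Hence c = [5, 9, 8, 4, 12].
  Check: interpolating c through the α_i gives m(x) = 7 + 4·x (degree < 2) with m(α_i) = c_i for every i, so c is indeed a codeword.


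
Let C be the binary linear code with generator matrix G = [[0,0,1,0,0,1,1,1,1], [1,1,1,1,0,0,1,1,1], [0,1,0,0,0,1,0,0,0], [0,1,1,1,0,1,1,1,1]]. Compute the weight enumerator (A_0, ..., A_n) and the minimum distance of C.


Weight distribution: A_0 = 1, A_2 = 6, A_4 = 1, A_5 = 4, A_7 = 4. Minimum distance d = 2.

Enumerate all 2^4 = 16 messages m ∈ F_2^4.
For each, compute codeword c = mG in F_2^9, then tally its weight.
  m = 0000 → c = 000000000, weight = 0.
  m = 1000 → c = 001001111, weight = 5.
  m = 0100 → c = 111100111, weight = 7.
  m = 1100 → c = 110101000, weight = 4.
  m = 0010 → c = 010001000, weight = 2.
  m = 1010 → c = 011000111, weight = 5.
  m = 0110 → c = 101101111, weight = 7.
  m = 1110 → c = 100100000, weight = 2.
  m = 0001 → c = 011101111, weight = 7.
  m = 1001 → c = 010100000, weight = 2.
  m = 0101 → c = 100001000, weight = 2.
  m = 1101 → c = 101000111, weight = 5.
  m = 0011 → c = 001100111, weight = 5.
  m = 1011 → c = 000101000, weight = 2.
  m = 0111 → c = 110000000, weight = 2.
  m = 1111 → c = 111001111, weight = 7.
Tally weights:
  weight 0: 1 codewords.
  weight 2: 6 codewords.
  weight 4: 1 codewords.
  weight 5: 4 codewords.
  weight 7: 4 codewords.
Minimum distance d = smallest w > 0 with A_w > 0 = 2.
Sanity: Σ A_w = 16 = 2^4 = 16 ✓.


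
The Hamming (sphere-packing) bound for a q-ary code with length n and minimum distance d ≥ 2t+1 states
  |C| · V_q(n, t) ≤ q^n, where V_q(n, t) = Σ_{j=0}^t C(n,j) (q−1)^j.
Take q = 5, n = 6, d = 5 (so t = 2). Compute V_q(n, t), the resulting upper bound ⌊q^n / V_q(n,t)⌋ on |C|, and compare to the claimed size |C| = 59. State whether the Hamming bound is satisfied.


V_q(n, t) = 265, q^n = 15625, Hamming bound = 58, |C| = 59 > bound (violated).

Step 1: Compute V_q(n, t) = Σ_{j=0}^2 C(n, j) (q−1)^j.
  j = 0: C(6,0)·(4)^0 = 1·1 = 1.
  j = 1: C(6,1)·(4)^1 = 6·4 = 24.
  j = 2: C(6,2)·(4)^2 = 15·16 = 240.
  V_q(n, t) = 1 + 24 + 240 = 265.
Step 2: q^n = 5^6 = 15625.
Step 3: Hamming bound ⌊q^n / V_q(n,t)⌋ = ⌊15625/265⌋ = 58.
Step 4: Compare |C| = 59 to 58: violated.
The claimed |C| lies above the Hamming bound, so no 5-ary code of length 6 with d ≥ 5 can have 59 codewords.


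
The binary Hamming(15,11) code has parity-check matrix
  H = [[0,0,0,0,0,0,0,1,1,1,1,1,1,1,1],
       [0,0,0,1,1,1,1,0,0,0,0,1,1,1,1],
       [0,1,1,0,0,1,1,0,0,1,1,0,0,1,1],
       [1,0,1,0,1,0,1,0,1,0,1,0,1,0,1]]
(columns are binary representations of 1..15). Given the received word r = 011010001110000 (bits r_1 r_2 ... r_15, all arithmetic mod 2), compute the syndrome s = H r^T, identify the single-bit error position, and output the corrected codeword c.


s = (1, 1, 0, 0)^T, error position = 12, corrected codeword c = 011010001111000

Compute s = H r^T mod 2 one row at a time:
  s_1 = 0 + 1 + 1 + 1 + 0 + 0 + 0 + 0 = 3 ≡ 1 (mod 2).
  s_2 = 0 + 1 + 0 + 0 + 0 + 0 + 0 + 0 = 1 ≡ 1 (mod 2).
  s_3 = 1 + 1 + 0 + 0 + 1 + 1 + 0 + 0 = 4 ≡ 0 (mod 2).
  s_4 = 0 + 1 + 1 + 0 + 1 + 1 + 0 + 0 = 4 ≡ 0 (mod 2).
s = (1, 1, 0, 0)^T — this equals column 12 of H (binary 1100), so error is at position 12.
Correct: flip bit 12 of r = 011010001110000 to get c = 011010001111000.


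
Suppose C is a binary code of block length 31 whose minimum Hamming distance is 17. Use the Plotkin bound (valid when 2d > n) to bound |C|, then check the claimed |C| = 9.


Plotkin bound M ≤ 10; given |C| = 9 ≤ bound (satisfied).

Check applicability: 2d = 34, n = 31.
2d − n = 3 > 0, so Plotkin applies.
Compute d/(2d−n) = 17/3 ≈ 5.6667.
⌊d/(2d−n)⌋ = 5.
Plotkin bound: M ≤ 2·5 = 10.
Given |C| = 9, check: satisfied.
This |C| is below the Plotkin bound.


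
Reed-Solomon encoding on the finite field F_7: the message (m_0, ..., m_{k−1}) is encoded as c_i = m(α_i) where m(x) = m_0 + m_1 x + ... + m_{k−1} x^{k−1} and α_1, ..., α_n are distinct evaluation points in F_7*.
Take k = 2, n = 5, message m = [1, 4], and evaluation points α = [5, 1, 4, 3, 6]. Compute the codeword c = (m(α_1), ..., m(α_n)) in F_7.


c = [0, 5, 3, 6, 4]

Message polynomial: m(x) = 1 + 4·x (mod 7).
For each evaluation point α_i, compute m(α_i) mod 7:
  α_1 = 5: Horner steps 4 → 0, so m(5) = 0.
  α_2 = 1: Horner steps 4 → 5, so m(1) = 5.
  α_3 = 4: Horner steps 4 → 3, so m(4) = 3.
  α_4 = 3: Horner steps 4 → 6, so m(3) = 6.
  α_5 = 6: Horner steps 4 → 4, so m(6) = 4.
Codeword c = [0, 5, 3, 6, 4] ∈ F_7^5.


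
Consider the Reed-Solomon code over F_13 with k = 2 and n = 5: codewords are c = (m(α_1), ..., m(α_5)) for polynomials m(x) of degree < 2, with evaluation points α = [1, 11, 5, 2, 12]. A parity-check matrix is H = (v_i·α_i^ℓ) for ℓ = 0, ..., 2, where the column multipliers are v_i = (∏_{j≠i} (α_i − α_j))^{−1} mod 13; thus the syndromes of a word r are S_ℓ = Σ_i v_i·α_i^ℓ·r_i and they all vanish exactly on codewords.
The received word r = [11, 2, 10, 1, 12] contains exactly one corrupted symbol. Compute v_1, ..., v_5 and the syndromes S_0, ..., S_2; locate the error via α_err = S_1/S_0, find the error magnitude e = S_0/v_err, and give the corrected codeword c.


S = (11, 2, 11), error at position 5, error magnitude e = 7, c = [11, 2, 10, 1, 5].

Step 1: column multipliers v_i = (∏_{j≠i}(α_i − α_j))^{−1} mod 13.
  i = 1 (α = 1): (1−11)(1−5)(1−2)(1−12) = (−10)·(−4)·(−1)·(−11) = 440 ≡ 11, so v_1 = 11^{−1} = 6 (mod 13).
  i = 2 (α = 11): (11−1)(11−5)(11−2)(11−12) = 10·6·9·(−1) = −540 ≡ 6, so v_2 = 6^{−1} = 11 (mod 13).
  i = 3 (α = 5): (5−1)(5−11)(5−2)(5−12) = 4·(−6)·3·(−7) = 504 ≡ 10, so v_3 = 10^{−1} = 4 (mod 13).
  i = 4 (α = 2): (2−1)(2−11)(2−5)(2−12) = 1·(−9)·(−3)·(−10) = −270 ≡ 3, so v_4 = 3^{−1} = 9 (mod 13).
  i = 5 (α = 12): (12−1)(12−11)(12−5)(12−2) = 11·1·7·10 = 770 ≡ 3, so v_5 = 3^{−1} = 9 (mod 13).
  v = [6, 11, 4, 9, 9].
Step 2: syndromes of r = [11, 2, 10, 1, 12] (all sums mod 13).
  S_0 = Σ v_i r_i = 6·11 + 11·2 + 4·10 + 9·1 + 9·12 = 245 ≡ 11.
  S_1 = Σ v_i α_i r_i = 6·1·11 + 11·11·2 + 4·5·10 + 9·2·1 + 9·12·12 = 1822 ≡ 2.
  α_i^2 mod 13 = [1, 4, 12, 4, 1].
  S_2 = Σ v_i α_i^2 r_i = 6·1·11 + 11·4·2 + 4·12·10 + 9·4·1 + 9·1·12 = 778 ≡ 11.
  S = (11, 2, 11) ≠ 0, so r is not a codeword (an error is present).
Step 3: locate the error. For a single error e at position i, S_ℓ = v_i·e·α_i^ℓ, so α_err = S_1/S_0.
  S_0^{−1} = 11^{−1} = 6 (mod 13), so α_err = 2·6 = 12 ≡ 12 = α_5. Error position i = 5.
  Consistency check: S_2/S_1 = 11·7 = 77 ≡ 12 = α_err ✓ (single-error assumption holds).
Step 4: error magnitude e = S_0/v_5 = S_0·∏_{j≠5}(α_5 − α_j) = 11·3 = 33 ≡ 7 (mod 13).
Step 5: correct position 5: c_5 = r_5 − e = 12 − 7 ≡ 5 (mod 13). Hence c = [11, 2, 10, 1, 5].
  Check: interpolating c through the α_i gives m(x) = 8 + 3·x (degree < 2) with m(α_i) = c_i for every i, so c is indeed a codeword.
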